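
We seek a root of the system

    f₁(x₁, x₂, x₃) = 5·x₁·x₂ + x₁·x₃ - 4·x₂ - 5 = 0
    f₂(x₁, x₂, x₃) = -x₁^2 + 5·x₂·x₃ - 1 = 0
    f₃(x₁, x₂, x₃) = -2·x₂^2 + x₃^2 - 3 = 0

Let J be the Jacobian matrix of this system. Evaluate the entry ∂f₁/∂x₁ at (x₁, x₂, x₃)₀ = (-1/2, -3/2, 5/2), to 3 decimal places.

∂f₁/∂x₁ = 5·x₂ + x₃.
At (-1/2, -3/2, 5/2) this is -5.000.

-5.000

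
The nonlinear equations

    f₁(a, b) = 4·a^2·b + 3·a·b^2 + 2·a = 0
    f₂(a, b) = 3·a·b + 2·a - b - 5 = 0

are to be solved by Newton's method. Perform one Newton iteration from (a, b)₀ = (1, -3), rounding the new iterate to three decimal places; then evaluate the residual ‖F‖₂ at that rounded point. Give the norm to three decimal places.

At (1, -3): F = (17.000, -9.000).
Jacobian J = [[8·a·b + 3·b^2 + 2, 4·a^2 + 6·a·b], [3·b + 2, 3·a - 1]].
At the point, J = [[5.000, -14.000], [-7.000, 2.000]] (det J = -88.000).
Solving J·Δ = −F gives Δ = (-1.045, 0.841).
Then the next iterate is (a, b)₁ = (-0.045, -2.159).
Re-evaluating at (-0.045, -2.159): F = (-0.73676, -2.63953), so ‖F‖₂ = 2.740.

2.740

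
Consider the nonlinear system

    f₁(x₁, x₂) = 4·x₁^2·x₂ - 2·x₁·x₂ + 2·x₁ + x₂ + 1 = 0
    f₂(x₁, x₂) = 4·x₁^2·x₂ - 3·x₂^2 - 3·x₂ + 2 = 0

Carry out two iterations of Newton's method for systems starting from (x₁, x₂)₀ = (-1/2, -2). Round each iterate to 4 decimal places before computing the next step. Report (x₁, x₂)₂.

(0.0442, -1.5116)

At (-1/2, -2): F = (-6.0000, -6.0000).
Jacobian J = [[8·x₁·x₂ - 2·x₂ + 2, 4·x₁^2 - 2·x₁ + 1], [8·x₁·x₂, 4·x₁^2 - 6·x₂ - 3]].
At the point, J = [[14.0000, 3.0000], [8.0000, 10.0000]] (det J = 116.0000).
Solving J·Δ = −F gives Δ = (0.3621, 0.3103).
Then the next iterate is (x₁, x₂)₁ = (-0.1379, -1.6897).
Round to (-0.1379, -1.6897) and repeat: F = (-1.560047, -1.624686), J = [[7.243477, 1.351866], [1.864077, 7.214266]].
Δ = (0.1821, 0.1781), so (x₁, x₂)₂ = (0.0442, -1.5116).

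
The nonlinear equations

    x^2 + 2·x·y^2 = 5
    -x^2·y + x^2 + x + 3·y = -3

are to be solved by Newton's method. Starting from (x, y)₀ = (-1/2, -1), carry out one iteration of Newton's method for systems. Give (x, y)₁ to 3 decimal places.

(2.829, 0.211)

At (-1/2, -1): F = (-5.750, 0.000).
Jacobian J = [[2·x + 2·y^2, 4·x·y], [-2·x·y + 2·x + 1, -x^2 + 3]].
At the point, J = [[1.000, 2.000], [-1.000, 2.750]] (det J = 4.750).
Solving J·Δ = −F gives Δ = (3.329, 1.211).
Then the next iterate is (x, y)₁ = (2.829, 0.211).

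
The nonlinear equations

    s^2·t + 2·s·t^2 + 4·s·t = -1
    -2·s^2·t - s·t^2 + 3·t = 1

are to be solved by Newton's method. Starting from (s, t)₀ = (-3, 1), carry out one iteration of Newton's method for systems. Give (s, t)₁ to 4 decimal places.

At (-3, 1): F = (-8.0000, -13.0000).
Jacobian J = [[2·s·t + 2·t^2 + 4·t, s^2 + 4·s·t + 4·s], [-4·s·t - t^2, -2·s^2 - 2·s·t + 3]].
At the point, J = [[0.0000, -15.0000], [11.0000, -9.0000]] (det J = 165.0000).
Solving J·Δ = −F gives Δ = (0.7455, -0.5333).
Then the next iterate is (s, t)₁ = (-2.2545, 0.4667).

(-2.2545, 0.4667)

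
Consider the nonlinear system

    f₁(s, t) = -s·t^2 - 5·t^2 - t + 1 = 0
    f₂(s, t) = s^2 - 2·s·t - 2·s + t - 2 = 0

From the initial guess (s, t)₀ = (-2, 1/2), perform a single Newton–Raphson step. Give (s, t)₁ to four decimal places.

(-0.8803, 0.3675)

At (-2, 1/2): F = (-0.2500, 8.5000).
Jacobian J = [[-t^2, -2·s·t - 10·t - 1], [2·s - 2·t - 2, -2·s + 1]].
At the point, J = [[-0.2500, -4.0000], [-7.0000, 5.0000]] (det J = -29.2500).
Solving J·Δ = −F gives Δ = (1.1197, -0.1325).
Then the next iterate is (s, t)₁ = (-0.8803, 0.3675).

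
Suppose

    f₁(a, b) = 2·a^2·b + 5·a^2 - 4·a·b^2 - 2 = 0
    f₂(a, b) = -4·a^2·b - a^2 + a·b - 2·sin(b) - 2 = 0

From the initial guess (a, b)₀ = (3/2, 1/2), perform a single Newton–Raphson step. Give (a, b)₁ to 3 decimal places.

(0.877, 0.104)

At (3/2, 1/2): F = (10.000, -8.95885).
Jacobian J = [[4·a·b + 10·a - 4·b^2, 2·a^2 - 8·a·b], [-8·a·b - 2·a + b, -4·a^2 + a - 2·cos(b)]].
At the point, J = [[17.000, -1.500], [-8.500, -9.25517]] (det J = -170.08781).
Solving J·Δ = −F gives Δ = (-0.623, -0.396).
Then the next iterate is (a, b)₁ = (0.877, 0.104).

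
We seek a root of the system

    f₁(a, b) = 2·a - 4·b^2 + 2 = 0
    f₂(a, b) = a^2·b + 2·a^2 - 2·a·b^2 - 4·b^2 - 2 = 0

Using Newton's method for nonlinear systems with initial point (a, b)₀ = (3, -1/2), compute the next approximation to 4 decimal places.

At (3, -1/2): F = (7.0000, 9.0000).
Jacobian J = [[2, -8·b], [2·a·b + 4·a - 2·b^2, a^2 - 4·a·b - 8·b]].
At the point, J = [[2.0000, 4.0000], [8.5000, 19.0000]] (det J = 4.0000).
Solving J·Δ = −F gives Δ = (-24.2500, 10.3750).
Then the next iterate is (a, b)₁ = (-21.2500, 9.8750).

(-21.2500, 9.8750)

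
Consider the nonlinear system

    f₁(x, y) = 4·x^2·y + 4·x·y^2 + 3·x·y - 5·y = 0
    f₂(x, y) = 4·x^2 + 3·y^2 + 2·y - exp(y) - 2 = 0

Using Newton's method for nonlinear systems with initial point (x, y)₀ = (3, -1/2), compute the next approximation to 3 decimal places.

(1.618, -0.510)

At (3, -1/2): F = (-17.000, 33.14347).
Jacobian J = [[8·x·y + 4·y^2 + 3·y, 4·x^2 + 8·x·y + 3·x - 5], [8·x, 6·y - exp(y) + 2]].
At the point, J = [[-12.500, 28.000], [24.000, -1.60653]] (det J = -651.91837).
Solving J·Δ = −F gives Δ = (-1.382, -0.010).
Then the next iterate is (x, y)₁ = (1.618, -0.510).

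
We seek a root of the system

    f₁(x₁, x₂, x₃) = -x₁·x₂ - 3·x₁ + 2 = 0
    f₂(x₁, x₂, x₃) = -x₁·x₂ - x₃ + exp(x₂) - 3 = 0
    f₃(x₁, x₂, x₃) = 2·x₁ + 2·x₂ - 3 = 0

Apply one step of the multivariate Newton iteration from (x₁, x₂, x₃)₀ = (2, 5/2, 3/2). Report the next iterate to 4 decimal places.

(1.1429, 0.3571, -15.4943)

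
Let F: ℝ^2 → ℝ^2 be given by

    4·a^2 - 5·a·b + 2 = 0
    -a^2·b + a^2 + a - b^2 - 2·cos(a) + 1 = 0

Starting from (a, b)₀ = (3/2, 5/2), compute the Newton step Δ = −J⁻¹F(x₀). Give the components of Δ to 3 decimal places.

(0.220, -1.048)

At (3/2, 5/2): F = (-7.750, -7.26647).
Jacobian J = [[8·a - 5·b, -5·a], [-2·a·b + 2·a + 2·sin(a) + 1, -a^2 - 2·b]].
At the point, J = [[-0.500, -7.500], [-1.50501, -7.250]] (det J = -7.66258).
Solving J·Δ = −F gives Δ = (0.220, -1.048).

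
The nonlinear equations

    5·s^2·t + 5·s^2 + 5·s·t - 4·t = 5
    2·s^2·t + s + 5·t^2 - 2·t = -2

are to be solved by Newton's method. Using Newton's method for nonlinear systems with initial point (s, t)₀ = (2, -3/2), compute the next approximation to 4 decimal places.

At (2, -3/2): F = (-24.0000, 6.2500).
Jacobian J = [[10·s·t + 10·s + 5·t, 5·s^2 + 5·s - 4], [4·s·t + 1, 2·s^2 + 10·t - 2]].
At the point, J = [[-17.5000, 26.0000], [-11.0000, -9.0000]] (det J = 443.5000).
Solving J·Δ = −F gives Δ = (-0.1206, 0.8419).
Then the next iterate is (s, t)₁ = (1.8794, -0.6581).

(1.8794, -0.6581)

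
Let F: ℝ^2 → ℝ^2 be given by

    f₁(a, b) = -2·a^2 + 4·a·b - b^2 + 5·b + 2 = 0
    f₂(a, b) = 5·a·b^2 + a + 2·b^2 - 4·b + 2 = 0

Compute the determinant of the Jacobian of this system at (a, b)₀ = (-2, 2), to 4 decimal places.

-429.0000

J = [[-4·a + 4·b, 4·a - 2·b + 5], [5·b^2 + 1, 10·a·b + 4·b - 4]].
At the point, J = [[16.0000, -7.0000], [21.0000, -36.0000]].
det J = -429.0000.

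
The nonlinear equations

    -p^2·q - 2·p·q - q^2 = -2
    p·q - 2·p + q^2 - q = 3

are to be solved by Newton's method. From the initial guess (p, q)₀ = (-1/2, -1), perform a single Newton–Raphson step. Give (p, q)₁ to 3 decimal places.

(-0.026, -1.263)

At (-1/2, -1): F = (0.250, 0.500).
Jacobian J = [[-2·p·q - 2·q, -p^2 - 2·p - 2·q], [q - 2, p + 2·q - 1]].
At the point, J = [[1.000, 2.750], [-3.000, -3.500]] (det J = 4.750).
Solving J·Δ = −F gives Δ = (0.474, -0.263).
Then the next iterate is (p, q)₁ = (-0.026, -1.263).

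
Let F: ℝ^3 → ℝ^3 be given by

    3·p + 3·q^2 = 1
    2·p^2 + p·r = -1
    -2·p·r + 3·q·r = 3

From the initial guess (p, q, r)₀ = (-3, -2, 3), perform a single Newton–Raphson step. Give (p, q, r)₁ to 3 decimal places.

(-3.400, -1.933, 7.533)

At (-3, -2, 3): F = (2.000, 10.000, -3.000).
Jacobian J = [[3, 6·q, 0], [4·p + r, 0, p], [-2·r, 3·r, -2·p + 3·q]].
At the point, J = [[3.000, -12.000, 0.000], [-9.000, 0.000, -3.000], [-6.000, 9.000, 0.000]] (det J = -135.000).
Solving J·Δ = −F gives Δ = (-0.400, 0.067, 4.533).
Then the next iterate is (p, q, r)₁ = (-3.400, -1.933, 7.533).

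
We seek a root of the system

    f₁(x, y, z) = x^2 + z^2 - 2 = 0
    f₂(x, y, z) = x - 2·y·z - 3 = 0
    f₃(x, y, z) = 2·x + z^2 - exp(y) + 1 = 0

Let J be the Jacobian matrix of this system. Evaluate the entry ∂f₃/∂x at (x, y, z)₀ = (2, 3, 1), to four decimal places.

2.0000

∂f₃/∂x = 2.
At (2, 3, 1) this is 2.0000.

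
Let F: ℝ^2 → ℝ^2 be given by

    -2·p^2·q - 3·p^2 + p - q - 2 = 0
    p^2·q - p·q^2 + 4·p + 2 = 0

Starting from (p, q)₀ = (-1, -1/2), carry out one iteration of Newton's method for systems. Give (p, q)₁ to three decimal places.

(-0.526, -1.211)

At (-1, -1/2): F = (-4.500, -2.250).
Jacobian J = [[-4·p·q - 6·p + 1, -2·p^2 - 1], [2·p·q - q^2 + 4, p^2 - 2·p·q]].
At the point, J = [[5.000, -3.000], [4.750, 0.000]] (det J = 14.250).
Solving J·Δ = −F gives Δ = (0.474, -0.711).
Then the next iterate is (p, q)₁ = (-0.526, -1.211).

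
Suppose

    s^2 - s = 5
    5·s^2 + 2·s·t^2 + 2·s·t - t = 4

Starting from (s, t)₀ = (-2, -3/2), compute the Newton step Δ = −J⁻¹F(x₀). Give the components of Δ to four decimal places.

(0.2000, -1.5429)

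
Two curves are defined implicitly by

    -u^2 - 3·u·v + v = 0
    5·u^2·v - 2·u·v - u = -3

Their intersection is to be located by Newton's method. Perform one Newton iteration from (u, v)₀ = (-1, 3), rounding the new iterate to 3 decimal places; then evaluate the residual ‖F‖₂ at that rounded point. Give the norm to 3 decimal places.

6.898

At (-1, 3): F = (11.000, 25.000).
Jacobian J = [[-2·u - 3·v, -3·u + 1], [10·u·v - 2·v - 1, 5·u^2 - 2·u]].
At the point, J = [[-7.000, 4.000], [-37.000, 7.000]] (det J = 99.000).
Solving J·Δ = −F gives Δ = (0.232, -2.343).
Then the next iterate is (u, v)₁ = (-0.768, 0.657).
Re-evaluating at (-0.768, 0.657): F = (1.58090, 6.71472), so ‖F‖₂ = 6.898.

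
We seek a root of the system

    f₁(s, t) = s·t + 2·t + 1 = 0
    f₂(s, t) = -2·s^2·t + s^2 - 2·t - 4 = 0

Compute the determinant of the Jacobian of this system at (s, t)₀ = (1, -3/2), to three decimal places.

-18.000

J = [[t, s + 2], [-4·s·t + 2·s, -2·s^2 - 2]].
At the point, J = [[-1.500, 3.000], [8.000, -4.000]].
det J = -18.000.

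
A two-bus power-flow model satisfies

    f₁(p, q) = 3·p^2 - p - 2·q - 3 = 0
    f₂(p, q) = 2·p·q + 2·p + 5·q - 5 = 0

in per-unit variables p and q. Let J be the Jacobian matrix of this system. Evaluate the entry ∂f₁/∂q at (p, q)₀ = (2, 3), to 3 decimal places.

-2.000

∂f₁/∂q = -2.
At (2, 3) this is -2.000.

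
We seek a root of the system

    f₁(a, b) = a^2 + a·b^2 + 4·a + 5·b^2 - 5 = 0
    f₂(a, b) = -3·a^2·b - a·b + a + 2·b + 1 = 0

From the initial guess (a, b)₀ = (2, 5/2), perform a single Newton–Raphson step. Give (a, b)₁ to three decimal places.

(1.639, 1.197)

At (2, 5/2): F = (50.750, -27.000).
Jacobian J = [[2·a + b^2 + 4, 2·a·b + 10·b], [-6·a·b - b + 1, -3·a^2 - a + 2]].
At the point, J = [[14.250, 35.000], [-31.500, -12.000]] (det J = 931.500).
Solving J·Δ = −F gives Δ = (-0.361, -1.303).
Then the next iterate is (a, b)₁ = (1.639, 1.197).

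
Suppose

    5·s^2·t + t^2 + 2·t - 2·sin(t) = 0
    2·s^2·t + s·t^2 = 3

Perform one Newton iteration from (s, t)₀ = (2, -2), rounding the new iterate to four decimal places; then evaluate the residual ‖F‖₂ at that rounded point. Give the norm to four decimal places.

At (2, -2): F = (-38.181405, -11.0000).
Jacobian J = [[10·s·t, 5·s^2 + 2·t - 2·cos(t) + 2], [4·s·t + t^2, 2·s^2 + 2·s·t]].
At the point, J = [[-40.0000, 18.832294], [-12.0000, 0.0000]] (det J = 225.987524).
Solving J·Δ = −F gives Δ = (-0.9167, 0.0804).
Then the next iterate is (s, t)₁ = (1.0833, -1.9196).
Re-evaluating at (1.0833, -1.9196): F = (-9.538398, -3.513637), so ‖F‖₂ = 10.1650.

10.1650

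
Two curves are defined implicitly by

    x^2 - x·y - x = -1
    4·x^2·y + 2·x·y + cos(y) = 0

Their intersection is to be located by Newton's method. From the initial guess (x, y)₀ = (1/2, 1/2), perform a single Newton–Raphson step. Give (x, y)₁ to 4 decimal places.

(-1.7969, 3.7969)

At (1/2, 1/2): F = (0.5000, 1.877583).
Jacobian J = [[2·x - y - 1, -x], [8·x·y + 2·y, 4·x^2 + 2·x - sin(y)]].
At the point, J = [[-0.5000, -0.5000], [3.0000, 1.520574]] (det J = 0.739713).
Solving J·Δ = −F gives Δ = (-2.2969, 3.2969).
Then the next iterate is (x, y)₁ = (-1.7969, 3.7969).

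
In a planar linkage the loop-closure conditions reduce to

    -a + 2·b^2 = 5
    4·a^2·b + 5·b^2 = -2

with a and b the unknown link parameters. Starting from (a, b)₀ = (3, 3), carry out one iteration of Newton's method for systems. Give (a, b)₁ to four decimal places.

(1.7097, 2.0591)

At (3, 3): F = (10.0000, 155.0000).
Jacobian J = [[-1, 4·b], [8·a·b, 4·a^2 + 10·b]].
At the point, J = [[-1.0000, 12.0000], [72.0000, 66.0000]] (det J = -930.0000).
Solving J·Δ = −F gives Δ = (-1.2903, -0.9409).
Then the next iterate is (a, b)₁ = (1.7097, 2.0591).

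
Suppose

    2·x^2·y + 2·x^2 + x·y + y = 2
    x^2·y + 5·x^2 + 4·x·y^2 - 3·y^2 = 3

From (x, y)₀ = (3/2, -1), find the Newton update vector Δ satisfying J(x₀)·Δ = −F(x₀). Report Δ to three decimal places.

(-0.426, 0.582)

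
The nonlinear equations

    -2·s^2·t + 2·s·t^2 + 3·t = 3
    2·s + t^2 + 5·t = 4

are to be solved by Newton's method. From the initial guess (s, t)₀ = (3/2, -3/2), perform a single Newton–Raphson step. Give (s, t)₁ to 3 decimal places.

(2.617, 0.508)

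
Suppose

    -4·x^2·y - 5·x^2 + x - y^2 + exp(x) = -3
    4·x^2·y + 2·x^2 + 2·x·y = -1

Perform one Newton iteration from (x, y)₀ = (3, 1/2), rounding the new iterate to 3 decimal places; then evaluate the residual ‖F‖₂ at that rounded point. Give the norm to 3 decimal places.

At (3, 1/2): F = (-37.16446, 40.000).
Jacobian J = [[-8·x·y - 10·x + exp(x) + 1, -4·x^2 - 2·y], [8·x·y + 4·x + 2·y, 4·x^2 + 2·x]].
At the point, J = [[-20.91446, -37.000], [25.000, 42.000]] (det J = 46.59255).
Solving J·Δ = −F gives Δ = (1.736, -1.986).
Then the next iterate is (x, y)₁ = (4.736, -1.486).
Re-evaluating at (4.736, -1.486): F = (140.67882, -101.53811), so ‖F‖₂ = 173.495.

173.495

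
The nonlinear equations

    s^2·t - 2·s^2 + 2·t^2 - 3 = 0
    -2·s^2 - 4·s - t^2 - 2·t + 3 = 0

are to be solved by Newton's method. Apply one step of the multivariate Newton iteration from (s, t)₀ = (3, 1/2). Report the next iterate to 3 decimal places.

(1.233, 0.509)

At (3, 1/2): F = (-16.000, -28.250).
Jacobian J = [[2·s·t - 4·s, s^2 + 4·t], [-4·s - 4, -2·t - 2]].
At the point, J = [[-9.000, 11.000], [-16.000, -3.000]] (det J = 203.000).
Solving J·Δ = −F gives Δ = (-1.767, 0.009).
Then the next iterate is (s, t)₁ = (1.233, 0.509).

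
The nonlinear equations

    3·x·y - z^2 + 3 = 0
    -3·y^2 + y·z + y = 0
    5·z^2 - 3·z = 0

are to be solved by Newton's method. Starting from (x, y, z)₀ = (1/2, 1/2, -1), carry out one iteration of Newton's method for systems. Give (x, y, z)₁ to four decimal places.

At (1/2, 1/2, -1): F = (2.7500, -0.7500, 8.0000).
Jacobian J = [[3·y, 3·x, -2·z], [0, -6·y + z + 1, y], [0, 0, 10·z - 3]].
At the point, J = [[1.5000, 1.5000, 2.0000], [0.0000, -3.0000, 0.5000], [0.0000, 0.0000, -13.0000]] (det J = 58.5000).
Solving J·Δ = −F gives Δ = (-2.5064, -0.1474, 0.6154).
Then the next iterate is (x, y, z)₁ = (-2.0064, 0.3526, -0.3846).

(-2.0064, 0.3526, -0.3846)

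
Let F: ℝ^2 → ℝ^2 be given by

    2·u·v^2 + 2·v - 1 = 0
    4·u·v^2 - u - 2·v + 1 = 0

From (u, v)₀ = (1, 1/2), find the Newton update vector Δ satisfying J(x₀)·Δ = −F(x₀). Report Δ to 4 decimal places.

At (1, 1/2): F = (0.5000, 0.0000).
Jacobian J = [[2·v^2, 4·u·v + 2], [4·v^2 - 1, 8·u·v - 2]].
At the point, J = [[0.5000, 4.0000], [0.0000, 2.0000]] (det J = 1.0000).
Solving J·Δ = −F gives Δ = (-1.0000, 0.0000).

(-1.0000, 0.0000)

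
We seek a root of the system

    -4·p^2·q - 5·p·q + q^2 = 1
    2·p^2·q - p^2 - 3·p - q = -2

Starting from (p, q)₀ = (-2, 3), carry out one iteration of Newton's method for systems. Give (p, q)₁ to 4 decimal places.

(-1.6970, 0.4242)

At (-2, 3): F = (-10.0000, 25.0000).
Jacobian J = [[-8·p·q - 5·q, -4·p^2 - 5·p + 2·q], [4·p·q - 2·p - 3, 2·p^2 - 1]].
At the point, J = [[33.0000, 0.0000], [-23.0000, 7.0000]] (det J = 231.0000).
Solving J·Δ = −F gives Δ = (0.3030, -2.5758).
Then the next iterate is (p, q)₁ = (-1.6970, 0.4242).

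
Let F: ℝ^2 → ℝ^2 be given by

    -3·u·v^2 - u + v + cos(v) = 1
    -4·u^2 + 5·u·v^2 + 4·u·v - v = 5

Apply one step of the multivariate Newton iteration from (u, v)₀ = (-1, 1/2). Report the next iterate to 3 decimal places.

At (-1, 1/2): F = (2.12758, -12.750).
Jacobian J = [[-3·v^2 - 1, -6·u·v - sin(v) + 1], [-8·u + 5·v^2 + 4·v, 10·u·v + 4·u - 1]].
At the point, J = [[-1.750, 3.52057], [11.250, -10.000]] (det J = -22.10646).
Solving J·Δ = −F gives Δ = (1.068, -0.073).
Then the next iterate is (u, v)₁ = (0.068, 0.427).

(0.068, 0.427)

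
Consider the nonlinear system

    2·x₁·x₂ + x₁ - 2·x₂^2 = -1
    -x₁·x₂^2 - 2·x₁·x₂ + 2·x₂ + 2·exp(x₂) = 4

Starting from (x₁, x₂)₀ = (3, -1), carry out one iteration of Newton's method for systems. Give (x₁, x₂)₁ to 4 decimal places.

At (3, -1): F = (-4.0000, -2.264241).
Jacobian J = [[2·x₂ + 1, 2·x₁ - 4·x₂], [-x₂^2 - 2·x₂, -2·x₁·x₂ - 2·x₁ + 2·exp(x₂) + 2]].
At the point, J = [[-1.0000, 10.0000], [1.0000, 2.735759]] (det J = -12.735759).
Solving J·Δ = −F gives Δ = (0.9186, 0.4919).
Then the next iterate is (x₁, x₂)₁ = (3.9186, -0.5081).

(3.9186, -0.5081)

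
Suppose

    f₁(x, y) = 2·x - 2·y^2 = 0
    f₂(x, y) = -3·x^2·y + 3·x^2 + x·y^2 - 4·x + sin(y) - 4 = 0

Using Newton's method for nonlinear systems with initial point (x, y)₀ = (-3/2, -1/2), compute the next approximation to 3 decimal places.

(-1.219, 0.969)

At (-3/2, -1/2): F = (-3.500, 11.27057).
Jacobian J = [[2, -4·y], [-6·x·y + 6·x + y^2 - 4, -3·x^2 + 2·x·y + cos(y)]].
At the point, J = [[2.000, 2.000], [-17.250, -4.37242]] (det J = 25.75517).
Solving J·Δ = −F gives Δ = (0.281, 1.469).
Then the next iterate is (x, y)₁ = (-1.219, 0.969).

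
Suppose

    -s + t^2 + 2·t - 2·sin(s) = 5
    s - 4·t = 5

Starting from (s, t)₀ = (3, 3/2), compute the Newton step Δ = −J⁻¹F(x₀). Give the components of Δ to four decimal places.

At (3, 3/2): F = (-3.032240, -8.0000).
Jacobian J = [[-2·cos(s) - 1, 2·t + 2], [1, -4]].
At the point, J = [[0.979985, 5.0000], [1.0000, -4.0000]] (det J = -8.919940).
Solving J·Δ = −F gives Δ = (5.8441, -0.5390).

(5.8441, -0.5390)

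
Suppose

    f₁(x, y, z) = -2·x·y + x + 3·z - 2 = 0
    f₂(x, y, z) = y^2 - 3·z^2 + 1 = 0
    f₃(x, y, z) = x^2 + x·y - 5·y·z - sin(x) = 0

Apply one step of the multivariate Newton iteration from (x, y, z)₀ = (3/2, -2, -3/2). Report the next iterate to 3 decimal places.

(1.549, -0.902, -0.818)

At (3/2, -2, -3/2): F = (1.000, -1.750, -16.74749).
Jacobian J = [[-2·y + 1, -2·x, 3], [0, 2·y, -6·z], [2·x + y - cos(x), x - 5·z, -5·y]].
At the point, J = [[5.000, -3.000, 3.000], [0.000, -4.000, 9.000], [0.92926, 9.000, 10.000]] (det J = -618.93894).
Solving J·Δ = −F gives Δ = (0.049, 1.098, 0.682).
Then the next iterate is (x, y, z)₁ = (1.549, -0.902, -0.818).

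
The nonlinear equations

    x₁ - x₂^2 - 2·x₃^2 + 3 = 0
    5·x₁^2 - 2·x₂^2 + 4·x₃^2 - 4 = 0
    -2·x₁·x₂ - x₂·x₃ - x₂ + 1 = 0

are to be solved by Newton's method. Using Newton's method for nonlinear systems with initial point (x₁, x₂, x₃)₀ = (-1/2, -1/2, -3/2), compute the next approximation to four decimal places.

(-0.4974, -0.8105, -1.0737)

At (-1/2, -1/2, -3/2): F = (-2.2500, 5.7500, 0.2500).
Jacobian J = [[1, -2·x₂, -4·x₃], [10·x₁, -4·x₂, 8·x₃], [-2·x₂, -2·x₁ - x₃ - 1, -x₂]].
At the point, J = [[1.0000, 1.0000, 6.0000], [-5.0000, 2.0000, -12.0000], [1.0000, 1.5000, 0.5000]] (det J = -47.5000).
Solving J·Δ = −F gives Δ = (0.0026, -0.3105, 0.4263).
Then the next iterate is (x₁, x₂, x₃)₁ = (-0.4974, -0.8105, -1.0737).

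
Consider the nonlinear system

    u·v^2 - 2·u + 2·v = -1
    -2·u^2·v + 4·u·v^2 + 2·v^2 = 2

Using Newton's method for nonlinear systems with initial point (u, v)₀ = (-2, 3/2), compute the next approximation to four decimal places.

At (-2, 3/2): F = (3.5000, -27.5000).
Jacobian J = [[v^2 - 2, 2·u·v + 2], [-4·u·v + 4·v^2, -2·u^2 + 8·u·v + 4·v]].
At the point, J = [[0.2500, -4.0000], [21.0000, -26.0000]] (det J = 77.5000).
Solving J·Δ = −F gives Δ = (2.5935, 1.0371).
Then the next iterate is (u, v)₁ = (0.5935, 2.5371).

(0.5935, 2.5371)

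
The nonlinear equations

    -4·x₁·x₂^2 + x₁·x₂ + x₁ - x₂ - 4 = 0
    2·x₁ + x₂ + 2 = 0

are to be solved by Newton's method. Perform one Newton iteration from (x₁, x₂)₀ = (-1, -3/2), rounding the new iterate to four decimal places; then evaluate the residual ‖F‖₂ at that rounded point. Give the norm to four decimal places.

At (-1, -3/2): F = (7.0000, -1.5000).
Jacobian J = [[-4·x₂^2 + x₂ + 1, -8·x₁·x₂ + x₁ - 1], [2, 1]].
At the point, J = [[-9.5000, -14.0000], [2.0000, 1.0000]] (det J = 18.5000).
Solving J·Δ = −F gives Δ = (0.7568, -0.0135).
Then the next iterate is (x₁, x₂)₁ = (-0.2432, -1.5135).
Re-evaluating at (-0.2432, -1.5135): F = (-0.133241, 0.0001), so ‖F‖₂ = 0.1332.

0.1332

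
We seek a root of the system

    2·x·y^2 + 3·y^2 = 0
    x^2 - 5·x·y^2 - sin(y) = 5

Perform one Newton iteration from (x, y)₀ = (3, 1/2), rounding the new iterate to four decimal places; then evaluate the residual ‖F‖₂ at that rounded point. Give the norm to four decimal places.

At (3, 1/2): F = (2.2500, -0.229426).
Jacobian J = [[2·y^2, 4·x·y + 6·y], [2·x - 5·y^2, -10·x·y - cos(y)]].
At the point, J = [[0.5000, 9.0000], [4.7500, -15.877583]] (det J = -50.688791).
Solving J·Δ = −F gives Δ = (-0.6640, -0.2131).
Then the next iterate is (x, y)₁ = (2.3360, 0.2869).
Re-evaluating at (2.3360, 0.2869): F = (0.631495, -0.787484), so ‖F‖₂ = 1.0094.

1.0094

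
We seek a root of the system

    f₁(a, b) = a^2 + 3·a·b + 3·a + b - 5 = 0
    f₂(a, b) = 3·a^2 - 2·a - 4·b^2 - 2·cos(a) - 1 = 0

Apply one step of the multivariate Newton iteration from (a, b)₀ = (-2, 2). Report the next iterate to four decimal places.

At (-2, 2): F = (-17.0000, -0.167706).
Jacobian J = [[2·a + 3·b + 3, 3·a + 1], [6·a + 2·sin(a) - 2, -8·b]].
At the point, J = [[5.0000, -5.0000], [-15.818595, -16.0000]] (det J = -159.092974).
Solving J·Δ = −F gives Δ = (1.7044, -1.6956).
Then the next iterate is (a, b)₁ = (-0.2956, 0.3044).

(-0.2956, 0.3044)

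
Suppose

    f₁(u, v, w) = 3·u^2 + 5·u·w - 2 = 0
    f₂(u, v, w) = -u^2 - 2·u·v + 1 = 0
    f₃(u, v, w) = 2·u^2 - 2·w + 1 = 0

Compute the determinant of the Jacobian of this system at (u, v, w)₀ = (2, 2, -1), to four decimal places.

376.0000

J = [[6·u + 5·w, 0, 5·u], [-2·u - 2·v, -2·u, 0], [4·u, 0, -2]].
At the point, J = [[7.0000, 0.0000, 10.0000], [-8.0000, -4.0000, 0.0000], [8.0000, 0.0000, -2.0000]].
det J = 376.0000.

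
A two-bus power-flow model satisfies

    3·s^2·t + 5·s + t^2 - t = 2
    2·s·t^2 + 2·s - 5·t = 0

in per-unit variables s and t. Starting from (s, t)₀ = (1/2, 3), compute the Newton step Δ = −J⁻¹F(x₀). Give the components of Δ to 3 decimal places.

At (1/2, 3): F = (8.750, -5.000).
Jacobian J = [[6·s·t + 5, 3·s^2 + 2·t - 1], [2·t^2 + 2, 4·s·t - 5]].
At the point, J = [[14.000, 5.750], [20.000, 1.000]] (det J = -101.000).
Solving J·Δ = −F gives Δ = (0.371, -2.426).

(0.371, -2.426)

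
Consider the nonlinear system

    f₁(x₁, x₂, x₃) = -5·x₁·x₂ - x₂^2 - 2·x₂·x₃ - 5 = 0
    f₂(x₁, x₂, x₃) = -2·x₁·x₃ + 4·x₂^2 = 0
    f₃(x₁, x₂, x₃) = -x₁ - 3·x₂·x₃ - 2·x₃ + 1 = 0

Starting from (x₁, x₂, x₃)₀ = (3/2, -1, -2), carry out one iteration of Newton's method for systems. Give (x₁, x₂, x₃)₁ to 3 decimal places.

At (3/2, -1, -2): F = (-2.500, 10.000, -2.500).
Jacobian J = [[-5·x₂, -5·x₁ - 2·x₂ - 2·x₃, -2·x₂], [-2·x₃, 8·x₂, -2·x₁], [-1, -3·x₃, -3·x₂ - 2]].
At the point, J = [[5.000, -1.500, 2.000], [4.000, -8.000, -3.000], [-1.000, 6.000, 1.000]] (det J = 83.500).
Solving J·Δ = −F gives Δ = (-0.704, -0.180, 2.874).
Then the next iterate is (x₁, x₂, x₃)₁ = (0.796, -1.180, 0.874).

(0.796, -1.180, 0.874)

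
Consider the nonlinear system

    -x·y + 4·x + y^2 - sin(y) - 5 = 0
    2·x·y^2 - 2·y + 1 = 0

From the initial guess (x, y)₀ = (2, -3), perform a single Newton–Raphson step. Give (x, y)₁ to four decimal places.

At (2, -3): F = (18.141120, 43.0000).
Jacobian J = [[-y + 4, -x + 2·y - cos(y)], [2·y^2, 4·x·y - 2]].
At the point, J = [[7.0000, -7.010008], [18.0000, -26.0000]] (det J = -55.819865).
Solving J·Δ = −F gives Δ = (-3.0498, -0.4575).
Then the next iterate is (x, y)₁ = (-1.0498, -3.4575).

(-1.0498, -3.4575)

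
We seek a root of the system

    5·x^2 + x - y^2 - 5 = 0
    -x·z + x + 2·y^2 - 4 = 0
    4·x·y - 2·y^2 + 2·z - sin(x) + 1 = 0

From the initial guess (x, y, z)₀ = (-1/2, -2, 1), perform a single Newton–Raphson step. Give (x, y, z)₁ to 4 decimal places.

(-2.6239, -2.0614, -7.9831)

At (-1/2, -2, 1): F = (-8.2500, 4.0000, -0.520574).
Jacobian J = [[10·x + 1, -2·y, 0], [-z + 1, 4·y, -x], [4·y - cos(x), 4·x - 4·y, 2]].
At the point, J = [[-4.0000, 4.0000, 0.0000], [0.0000, -8.0000, 0.5000], [-8.877583, 6.0000, 2.0000]] (det J = 58.244835).
Solving J·Δ = −F gives Δ = (-2.1239, -0.0614, -8.9831).
Then the next iterate is (x, y, z)₁ = (-2.6239, -2.0614, -7.9831).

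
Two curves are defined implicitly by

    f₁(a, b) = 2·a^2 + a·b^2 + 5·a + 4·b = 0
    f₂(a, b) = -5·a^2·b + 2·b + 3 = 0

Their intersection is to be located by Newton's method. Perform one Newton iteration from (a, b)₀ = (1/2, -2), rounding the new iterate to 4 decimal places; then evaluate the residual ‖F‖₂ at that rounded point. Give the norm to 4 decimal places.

At (1/2, -2): F = (-3.0000, 1.5000).
Jacobian J = [[4·a + b^2 + 5, 2·a·b + 4], [-10·a·b, -5·a^2 + 2]].
At the point, J = [[11.0000, 2.0000], [10.0000, 0.7500]] (det J = -11.7500).
Solving J·Δ = −F gives Δ = (-0.4468, 3.9574).
Then the next iterate is (a, b)₁ = (0.0532, 1.9574).
Re-evaluating at (0.0532, 1.9574): F = (8.305092, 6.887100), so ‖F‖₂ = 10.7892.

10.7892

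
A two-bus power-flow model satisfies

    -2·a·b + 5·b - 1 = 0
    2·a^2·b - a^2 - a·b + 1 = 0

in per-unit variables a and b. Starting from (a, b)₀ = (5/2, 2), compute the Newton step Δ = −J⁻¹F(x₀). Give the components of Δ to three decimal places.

At (5/2, 2): F = (-1.000, 14.750).
Jacobian J = [[-2·b, -2·a + 5], [4·a·b - 2·a - b, 2·a^2 - a]].
At the point, J = [[-4.000, 0.000], [13.000, 10.000]] (det J = -40.000).
Solving J·Δ = −F gives Δ = (-0.250, -1.150).

(-0.250, -1.150)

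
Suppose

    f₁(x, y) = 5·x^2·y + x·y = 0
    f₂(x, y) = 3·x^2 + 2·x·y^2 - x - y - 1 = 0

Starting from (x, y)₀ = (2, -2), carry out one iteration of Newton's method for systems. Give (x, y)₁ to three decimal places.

At (2, -2): F = (-44.000, 27.000).
Jacobian J = [[10·x·y + y, 5·x^2 + x], [6·x + 2·y^2 - 1, 4·x·y - 1]].
At the point, J = [[-42.000, 22.000], [19.000, -17.000]] (det J = 296.000).
Solving J·Δ = −F gives Δ = (-0.520, 1.007).
Then the next iterate is (x, y)₁ = (1.480, -0.993).

(1.480, -0.993)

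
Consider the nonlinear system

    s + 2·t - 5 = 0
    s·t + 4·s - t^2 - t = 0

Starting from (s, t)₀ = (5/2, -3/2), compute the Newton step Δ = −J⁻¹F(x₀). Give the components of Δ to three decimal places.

(-71.500, 38.500)

At (5/2, -3/2): F = (-5.500, 5.500).
Jacobian J = [[1, 2], [t + 4, s - 2·t - 1]].
At the point, J = [[1.000, 2.000], [2.500, 4.500]] (det J = -0.500).
Solving J·Δ = −F gives Δ = (-71.500, 38.500).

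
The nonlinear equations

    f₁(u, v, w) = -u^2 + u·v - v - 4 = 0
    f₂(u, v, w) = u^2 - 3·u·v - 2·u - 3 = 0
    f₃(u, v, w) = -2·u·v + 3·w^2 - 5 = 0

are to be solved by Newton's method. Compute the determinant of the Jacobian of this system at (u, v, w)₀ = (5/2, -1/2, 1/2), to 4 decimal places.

J = [[-2·u + v, u - 1, 0], [2·u - 3·v - 2, -3·u, 0], [-2·v, -2·u, 6·w]].
At the point, J = [[-5.5000, 1.5000, 0.0000], [4.5000, -7.5000, 0.0000], [1.0000, -5.0000, 3.0000]].
det J = 103.5000.

103.5000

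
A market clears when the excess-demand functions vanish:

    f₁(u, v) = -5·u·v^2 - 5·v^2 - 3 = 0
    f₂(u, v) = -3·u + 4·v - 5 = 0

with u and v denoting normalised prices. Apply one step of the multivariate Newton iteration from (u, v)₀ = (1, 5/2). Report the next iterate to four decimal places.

(0.4109, 1.5582)

At (1, 5/2): F = (-65.5000, 2.0000).
Jacobian J = [[-5·v^2, -10·u·v - 10·v], [-3, 4]].
At the point, J = [[-31.2500, -50.0000], [-3.0000, 4.0000]] (det J = -275.0000).
Solving J·Δ = −F gives Δ = (-0.5891, -0.9418).
Then the next iterate is (u, v)₁ = (0.4109, 1.5582).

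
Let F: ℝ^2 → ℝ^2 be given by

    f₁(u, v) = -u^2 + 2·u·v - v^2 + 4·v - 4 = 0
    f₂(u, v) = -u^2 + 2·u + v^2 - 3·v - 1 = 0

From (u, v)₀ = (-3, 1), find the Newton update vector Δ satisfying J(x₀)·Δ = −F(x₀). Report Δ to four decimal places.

(2.3333, 0.6667)

At (-3, 1): F = (-16.0000, -18.0000).
Jacobian J = [[-2·u + 2·v, 2·u - 2·v + 4], [-2·u + 2, 2·v - 3]].
At the point, J = [[8.0000, -4.0000], [8.0000, -1.0000]] (det J = 24.0000).
Solving J·Δ = −F gives Δ = (2.3333, 0.6667).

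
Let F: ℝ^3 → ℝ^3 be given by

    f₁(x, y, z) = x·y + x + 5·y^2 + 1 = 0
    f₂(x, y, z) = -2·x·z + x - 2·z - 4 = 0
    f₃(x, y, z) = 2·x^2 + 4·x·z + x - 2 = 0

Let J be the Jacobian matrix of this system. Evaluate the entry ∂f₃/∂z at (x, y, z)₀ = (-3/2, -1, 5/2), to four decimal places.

∂f₃/∂z = 4·x.
At (-3/2, -1, 5/2) this is -6.0000.

-6.0000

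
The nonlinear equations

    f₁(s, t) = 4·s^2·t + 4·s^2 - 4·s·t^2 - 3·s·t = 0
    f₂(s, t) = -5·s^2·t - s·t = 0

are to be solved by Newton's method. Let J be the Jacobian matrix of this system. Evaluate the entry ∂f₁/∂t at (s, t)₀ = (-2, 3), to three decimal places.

70.000

∂f₁/∂t = 4·s^2 - 8·s·t - 3·s.
At (-2, 3) this is 70.000.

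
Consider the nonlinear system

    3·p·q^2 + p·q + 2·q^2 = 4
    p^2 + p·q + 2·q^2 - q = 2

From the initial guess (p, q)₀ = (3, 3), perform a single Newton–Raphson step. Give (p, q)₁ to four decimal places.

(-0.3980, 2.9701)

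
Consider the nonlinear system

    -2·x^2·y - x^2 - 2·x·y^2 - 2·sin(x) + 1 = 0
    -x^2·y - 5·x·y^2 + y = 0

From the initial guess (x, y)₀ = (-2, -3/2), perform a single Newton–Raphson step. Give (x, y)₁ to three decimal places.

(0.848, -2.170)

At (-2, -3/2): F = (19.81859, 27.000).
Jacobian J = [[-4·x·y - 2·x - 2·y^2 - 2·cos(x), -2·x^2 - 4·x·y], [-2·x·y - 5·y^2, -x^2 - 10·x·y + 1]].
At the point, J = [[-11.66771, -20.000], [-17.250, -33.000]] (det J = 40.03431).
Solving J·Δ = −F gives Δ = (2.848, -0.670).
Then the next iterate is (x, y)₁ = (0.848, -2.170).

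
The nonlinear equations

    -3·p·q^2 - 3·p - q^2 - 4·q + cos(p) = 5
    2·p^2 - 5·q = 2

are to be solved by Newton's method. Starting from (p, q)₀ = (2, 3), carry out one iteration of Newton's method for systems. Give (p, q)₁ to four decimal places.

At (2, 3): F = (-86.416147, -9.0000).
Jacobian J = [[-3·q^2 - sin(p) - 3, -6·p·q - 2·q - 4], [4·p, -5]].
At the point, J = [[-30.909297, -46.0000], [8.0000, -5.0000]] (det J = 522.546487).
Solving J·Δ = −F gives Δ = (-0.0346, -1.8554).
Then the next iterate is (p, q)₁ = (1.9654, 1.1446).

(1.9654, 1.1446)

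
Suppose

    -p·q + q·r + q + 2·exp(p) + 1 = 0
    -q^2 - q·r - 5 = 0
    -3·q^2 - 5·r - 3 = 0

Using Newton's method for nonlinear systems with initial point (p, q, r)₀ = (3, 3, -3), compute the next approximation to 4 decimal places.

(2.3201, 2.4872, -4.1538)

At (3, 3, -3): F = (26.171074, -5.0000, -15.0000).
Jacobian J = [[-q + 2·exp(p), -p + r + 1, q], [0, -2·q - r, -q], [0, -6·q, -5]].
At the point, J = [[37.171074, -5.0000, 3.0000], [0.0000, -3.0000, -3.0000], [0.0000, -18.0000, -5.0000]] (det J = -1449.671880).
Solving J·Δ = −F gives Δ = (-0.6799, -0.5128, -1.1538).
Then the next iterate is (p, q, r)₁ = (2.3201, 2.4872, -4.1538).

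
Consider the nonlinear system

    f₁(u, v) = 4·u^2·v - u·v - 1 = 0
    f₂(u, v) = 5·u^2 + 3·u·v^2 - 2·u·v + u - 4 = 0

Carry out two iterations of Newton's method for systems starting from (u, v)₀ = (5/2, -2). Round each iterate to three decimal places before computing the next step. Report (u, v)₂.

(1.307, -0.080)

At (5/2, -2): F = (-46.000, 69.750).
Jacobian J = [[8·u·v - v, 4·u^2 - u], [10·u + 3·v^2 - 2·v + 1, 6·u·v - 2·u]].
At the point, J = [[-38.000, 22.500], [42.000, -35.000]] (det J = 385.000).
Solving J·Δ = −F gives Δ = (-0.106, 1.866).
Then the next iterate is (u, v)₁ = (2.394, -0.134).
Round to (2.394, -0.134) and repeat: F = (-3.75115, 27.82073), J = [[-2.43237, 20.53094], [25.26187, -6.71278]].
Δ = (-1.087, 0.054), so (u, v)₂ = (1.307, -0.080).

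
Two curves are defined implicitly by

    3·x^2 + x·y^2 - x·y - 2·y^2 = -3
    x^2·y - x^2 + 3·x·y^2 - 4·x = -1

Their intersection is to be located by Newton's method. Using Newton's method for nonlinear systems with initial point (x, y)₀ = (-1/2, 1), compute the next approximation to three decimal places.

At (-1/2, 1): F = (1.750, 1.500).
Jacobian J = [[6·x + y^2 - y, 2·x·y - x - 4·y], [2·x·y - 2·x + 3·y^2 - 4, x^2 + 6·x·y]].
At the point, J = [[-3.000, -4.500], [-1.000, -2.750]] (det J = 3.750).
Solving J·Δ = −F gives Δ = (-0.517, 0.733).
Then the next iterate is (x, y)₁ = (-1.017, 1.733).

(-1.017, 1.733)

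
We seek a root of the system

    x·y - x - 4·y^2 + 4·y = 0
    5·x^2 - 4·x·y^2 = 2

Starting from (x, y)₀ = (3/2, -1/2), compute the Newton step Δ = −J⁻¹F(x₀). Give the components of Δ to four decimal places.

(-0.7403, 0.4357)

At (3/2, -1/2): F = (-5.2500, 7.7500).
Jacobian J = [[y - 1, x - 8·y + 4], [10·x - 4·y^2, -8·x·y]].
At the point, J = [[-1.5000, 9.5000], [14.0000, 6.0000]] (det J = -142.0000).
Solving J·Δ = −F gives Δ = (-0.7403, 0.4357).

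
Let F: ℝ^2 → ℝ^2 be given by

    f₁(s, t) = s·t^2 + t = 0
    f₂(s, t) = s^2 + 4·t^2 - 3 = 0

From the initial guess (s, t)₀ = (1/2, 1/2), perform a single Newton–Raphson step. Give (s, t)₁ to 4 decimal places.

At (1/2, 1/2): F = (0.6250, -1.7500).
Jacobian J = [[t^2, 2·s·t + 1], [2·s, 8·t]].
At the point, J = [[0.2500, 1.5000], [1.0000, 4.0000]] (det J = -0.5000).
Solving J·Δ = −F gives Δ = (10.2500, -2.1250).
Then the next iterate is (s, t)₁ = (10.7500, -1.6250).

(10.7500, -1.6250)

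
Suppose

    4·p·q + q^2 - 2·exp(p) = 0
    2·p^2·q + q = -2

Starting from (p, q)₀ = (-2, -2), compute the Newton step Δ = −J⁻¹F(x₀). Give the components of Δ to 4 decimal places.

(0.1228, 1.5595)

At (-2, -2): F = (19.729329, -16.0000).
Jacobian J = [[4·q - 2·exp(p), 4·p + 2·q], [4·p·q, 2·p^2 + 1]].
At the point, J = [[-8.270671, -12.0000], [16.0000, 9.0000]] (det J = 117.563965).
Solving J·Δ = −F gives Δ = (0.1228, 1.5595).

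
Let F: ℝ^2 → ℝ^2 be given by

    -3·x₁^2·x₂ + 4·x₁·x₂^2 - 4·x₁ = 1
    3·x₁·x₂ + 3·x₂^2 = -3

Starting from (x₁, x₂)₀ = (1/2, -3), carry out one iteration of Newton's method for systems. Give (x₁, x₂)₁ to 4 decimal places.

(0.5512, -1.4825)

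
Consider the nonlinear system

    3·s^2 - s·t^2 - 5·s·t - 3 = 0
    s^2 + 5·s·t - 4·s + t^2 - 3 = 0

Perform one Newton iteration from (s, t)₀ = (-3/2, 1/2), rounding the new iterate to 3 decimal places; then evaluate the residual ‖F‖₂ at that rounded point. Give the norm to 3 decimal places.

At (-3/2, 1/2): F = (7.875, 1.750).
Jacobian J = [[6·s - t^2 - 5·t, -2·s·t - 5·s], [2·s + 5·t - 4, 5·s + 2·t]].
At the point, J = [[-11.750, 9.000], [-4.500, -6.500]] (det J = 116.875).
Solving J·Δ = −F gives Δ = (0.573, -0.127).
Then the next iterate is (s, t)₁ = (-0.927, 0.373).
Re-evaluating at (-0.927, 0.373): F = (1.43581, -0.02240), so ‖F‖₂ = 1.436.

1.436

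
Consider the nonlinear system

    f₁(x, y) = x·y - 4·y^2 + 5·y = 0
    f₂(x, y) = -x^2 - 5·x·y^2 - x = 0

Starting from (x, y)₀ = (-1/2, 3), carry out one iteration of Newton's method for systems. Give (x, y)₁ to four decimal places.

(-0.3725, 1.8658)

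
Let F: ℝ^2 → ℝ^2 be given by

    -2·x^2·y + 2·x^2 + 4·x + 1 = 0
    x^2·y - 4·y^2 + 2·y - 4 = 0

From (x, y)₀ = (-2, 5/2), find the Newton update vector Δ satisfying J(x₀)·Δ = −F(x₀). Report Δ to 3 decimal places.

(0.507, -1.362)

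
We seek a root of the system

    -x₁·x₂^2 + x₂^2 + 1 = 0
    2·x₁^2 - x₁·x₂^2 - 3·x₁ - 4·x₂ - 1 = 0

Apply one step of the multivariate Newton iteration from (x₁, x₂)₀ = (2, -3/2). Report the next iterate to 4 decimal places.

(1.2157, -1.6716)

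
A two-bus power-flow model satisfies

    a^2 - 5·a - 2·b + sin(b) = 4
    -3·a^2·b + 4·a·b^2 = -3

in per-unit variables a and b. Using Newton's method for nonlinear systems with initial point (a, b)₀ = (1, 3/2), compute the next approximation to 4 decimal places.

(-1.7983, 0.6667)

At (1, 3/2): F = (-10.002505, 7.5000).
Jacobian J = [[2·a - 5, cos(b) - 2], [-6·a·b + 4·b^2, -3·a^2 + 8·a·b]].
At the point, J = [[-3.0000, -1.929263], [0.0000, 9.0000]] (det J = -27.0000).
Solving J·Δ = −F gives Δ = (-2.7983, -0.8333).
Then the next iterate is (a, b)₁ = (-1.7983, 0.6667).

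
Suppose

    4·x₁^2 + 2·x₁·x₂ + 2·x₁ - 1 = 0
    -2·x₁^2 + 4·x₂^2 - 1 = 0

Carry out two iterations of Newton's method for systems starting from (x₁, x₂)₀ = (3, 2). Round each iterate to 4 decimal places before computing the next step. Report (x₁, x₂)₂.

At (3, 2): F = (53.0000, -3.0000).
Jacobian J = [[8·x₁ + 2·x₂ + 2, 2·x₁], [-4·x₁, 8·x₂]].
At the point, J = [[30.0000, 6.0000], [-12.0000, 16.0000]] (det J = 552.0000).
Solving J·Δ = −F gives Δ = (-1.5688, -0.9891).
Then the next iterate is (x₁, x₂)₁ = (1.4312, 1.0109).
Round to (1.4312, 1.0109) and repeat: F = (12.949334, -1.008992), J = [[15.4714, 2.8624], [-5.7248, 8.0872]].
Δ = (-0.7605, -0.4136), so (x₁, x₂)₂ = (0.6707, 0.5973).

(0.6707, 0.5973)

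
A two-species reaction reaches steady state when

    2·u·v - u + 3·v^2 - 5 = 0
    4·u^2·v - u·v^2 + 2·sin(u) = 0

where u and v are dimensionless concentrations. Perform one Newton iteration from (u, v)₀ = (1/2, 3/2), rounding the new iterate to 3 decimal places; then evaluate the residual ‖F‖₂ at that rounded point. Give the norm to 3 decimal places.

0.456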